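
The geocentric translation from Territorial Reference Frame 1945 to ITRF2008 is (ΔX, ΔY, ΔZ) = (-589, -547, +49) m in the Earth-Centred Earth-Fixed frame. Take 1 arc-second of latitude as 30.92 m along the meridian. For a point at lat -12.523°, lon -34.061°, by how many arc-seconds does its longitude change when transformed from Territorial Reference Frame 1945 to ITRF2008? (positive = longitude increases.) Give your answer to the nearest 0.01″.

sin φ = -0.216832, cos φ = 0.976209, sin λ = -0.560075, cos λ = 0.828442.
East component: ΔE = −sin λ·ΔX + cos λ·ΔY = −(-0.560075)(-589) + (0.828442)(-547) = -783.04 m.
1° of latitude spans 3600 × 30.92 = 111312 m; at latitude φ, 1° of longitude spans that × cos φ = 108663.8 m, so Δλ = -783.04 / 108663.8 × 3600 = -25.942″.

Δλ = -25.94″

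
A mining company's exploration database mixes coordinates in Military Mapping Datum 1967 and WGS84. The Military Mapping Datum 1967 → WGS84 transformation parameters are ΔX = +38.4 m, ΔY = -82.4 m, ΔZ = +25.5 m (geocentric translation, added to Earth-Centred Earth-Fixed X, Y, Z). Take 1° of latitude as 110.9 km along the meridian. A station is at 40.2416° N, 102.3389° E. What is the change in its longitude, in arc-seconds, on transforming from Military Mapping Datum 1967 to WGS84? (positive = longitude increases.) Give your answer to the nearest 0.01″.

sin φ = 0.646012, cos φ = 0.763327, sin λ = 0.976901, cos λ = -0.213694.
East component: ΔE = −sin λ·ΔX + cos λ·ΔY = −(0.976901)(38.4) + (-0.213694)(-82.4) = -19.90 m.
1° of latitude spans 110900 m; at latitude φ, 1° of longitude spans that × cos φ = 84653.0 m, so Δλ = -19.90 / 84653.0 × 3600 = -0.846″.

Δλ = -0.85″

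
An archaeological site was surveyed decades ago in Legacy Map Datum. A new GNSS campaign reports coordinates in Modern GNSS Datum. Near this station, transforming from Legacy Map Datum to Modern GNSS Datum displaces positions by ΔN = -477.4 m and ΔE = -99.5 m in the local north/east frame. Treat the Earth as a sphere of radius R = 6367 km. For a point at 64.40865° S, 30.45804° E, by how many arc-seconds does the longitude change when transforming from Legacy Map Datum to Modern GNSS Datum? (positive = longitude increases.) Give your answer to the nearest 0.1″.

At latitude -64.40865°, cos φ = 0.431950.
One radian of longitude at latitude φ spans R cos φ, so Δλ = ΔE / (R cos φ) = -99.5 / (6367000 × 0.431950) = -3.6179e-05 rad = -7.462″.

Δλ = -7.5″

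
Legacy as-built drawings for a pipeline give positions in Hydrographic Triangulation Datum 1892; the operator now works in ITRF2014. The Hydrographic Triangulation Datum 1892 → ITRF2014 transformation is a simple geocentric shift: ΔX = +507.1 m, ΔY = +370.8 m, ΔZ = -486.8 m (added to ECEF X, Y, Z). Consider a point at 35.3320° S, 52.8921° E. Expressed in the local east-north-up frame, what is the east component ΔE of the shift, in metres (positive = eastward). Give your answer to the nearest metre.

The local east axis at (φ, λ) is (−sin λ, cos λ, 0), so ΔE = −sin(52.8921°)·507.1 + cos(52.8921°)·370.8 = -180.70 m.

ΔE = -181 m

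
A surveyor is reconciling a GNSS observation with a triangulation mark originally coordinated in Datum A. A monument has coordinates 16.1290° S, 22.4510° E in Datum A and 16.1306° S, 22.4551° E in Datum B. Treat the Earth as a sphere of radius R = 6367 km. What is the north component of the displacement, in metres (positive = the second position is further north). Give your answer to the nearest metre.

ΔN = -178 m

Δφ = -16.1306° − -16.1290° = -0.0016°; Δλ = 22.4551° − 22.4510° = +0.0041°.
1° along a meridian = πR/180 = 111125 m.
ΔN = Δφ × 111125 = -177.8 m; ΔE = Δλ × 111125 × cos(-16.1290°) = +0.0041 × 111125 × 0.960639 = 437.7 m.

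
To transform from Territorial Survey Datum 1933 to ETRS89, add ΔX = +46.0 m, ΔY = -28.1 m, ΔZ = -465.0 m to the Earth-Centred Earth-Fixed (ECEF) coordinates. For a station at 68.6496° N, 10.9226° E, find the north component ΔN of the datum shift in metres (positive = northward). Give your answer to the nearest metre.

ΔN = -206 m

At φ = 68.6496°, λ = 10.9226°: sin φ = 0.931371, cos φ = 0.364071, sin λ = 0.189483, cos λ = 0.981884.
ΔN = −sin φ cos λ·ΔX − sin φ sin λ·ΔY + cos φ·ΔZ = −(0.931371)(0.981884)(46.0) − (0.931371)(0.189483)(-28.1) + (0.364071)(-465.0) = -206.40 m.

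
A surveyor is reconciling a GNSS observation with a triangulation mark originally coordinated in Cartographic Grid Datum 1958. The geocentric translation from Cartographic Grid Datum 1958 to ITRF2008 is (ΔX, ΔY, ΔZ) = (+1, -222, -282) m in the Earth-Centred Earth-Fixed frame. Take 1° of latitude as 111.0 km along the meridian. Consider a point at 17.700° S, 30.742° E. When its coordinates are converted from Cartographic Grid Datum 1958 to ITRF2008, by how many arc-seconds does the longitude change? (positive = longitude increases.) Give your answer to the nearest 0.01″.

Δλ = -6.51″

sin φ = -0.304033, cos φ = 0.952661, sin λ = 0.511173, cos λ = 0.859478.
East component: ΔE = −sin λ·ΔX + cos λ·ΔY = −(0.511173)(1) + (0.859478)(-222) = -191.32 m.
1° of latitude spans 111000 m; at latitude φ, 1° of longitude spans that × cos φ = 105745.4 m, so Δλ = -191.32 / 105745.4 × 3600 = -6.513″.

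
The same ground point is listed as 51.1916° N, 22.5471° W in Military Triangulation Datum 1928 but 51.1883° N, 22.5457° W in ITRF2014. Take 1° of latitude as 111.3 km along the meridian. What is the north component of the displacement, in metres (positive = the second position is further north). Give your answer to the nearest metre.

Δφ = 51.1883° − 51.1916° = -0.0033°; Δλ = -22.5457° − -22.5471° = +0.0014°.
ΔN = Δφ × 111300 = -367.3 m; ΔE = Δλ × 111300 × cos(51.1916°) = +0.0014 × 111300 × 0.626718 = 97.7 m.

ΔN = -367 m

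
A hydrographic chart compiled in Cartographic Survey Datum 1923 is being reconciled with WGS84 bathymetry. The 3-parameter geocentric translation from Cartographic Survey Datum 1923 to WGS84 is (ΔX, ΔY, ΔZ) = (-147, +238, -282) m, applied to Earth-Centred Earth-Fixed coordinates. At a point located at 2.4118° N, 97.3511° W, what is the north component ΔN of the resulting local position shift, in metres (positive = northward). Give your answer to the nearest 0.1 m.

ΔN = -272.6 m

The local north axis is (−sin φ cos λ, −sin φ sin λ, cos φ), giving ΔN = -0.791 + 9.933 − 281.750 = -272.61 m.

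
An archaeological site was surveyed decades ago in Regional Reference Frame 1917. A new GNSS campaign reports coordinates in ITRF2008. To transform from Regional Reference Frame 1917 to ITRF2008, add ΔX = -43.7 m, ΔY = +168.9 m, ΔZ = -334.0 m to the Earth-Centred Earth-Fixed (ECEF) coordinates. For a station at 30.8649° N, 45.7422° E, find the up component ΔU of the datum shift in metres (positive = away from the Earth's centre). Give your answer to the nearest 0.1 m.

ΔU = -93.7 m

The local up (radial) axis is (cos φ cos λ, cos φ sin λ, sin φ), giving ΔU = -26.179 + 103.836 − 171.347 = -93.69 m.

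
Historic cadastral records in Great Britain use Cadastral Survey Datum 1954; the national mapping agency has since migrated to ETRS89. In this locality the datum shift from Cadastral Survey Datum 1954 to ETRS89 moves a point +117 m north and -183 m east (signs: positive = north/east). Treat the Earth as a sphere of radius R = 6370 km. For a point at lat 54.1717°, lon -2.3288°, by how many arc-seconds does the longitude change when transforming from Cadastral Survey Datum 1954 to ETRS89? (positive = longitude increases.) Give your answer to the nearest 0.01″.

At latitude 54.1717°, cos φ = 0.585358.
One radian of longitude at latitude φ spans R cos φ, so Δλ = ΔE / (R cos φ) = -183.0 / (6370000 × 0.585358) = -4.9078e-05 rad = -10.123″.

Δλ = -10.12″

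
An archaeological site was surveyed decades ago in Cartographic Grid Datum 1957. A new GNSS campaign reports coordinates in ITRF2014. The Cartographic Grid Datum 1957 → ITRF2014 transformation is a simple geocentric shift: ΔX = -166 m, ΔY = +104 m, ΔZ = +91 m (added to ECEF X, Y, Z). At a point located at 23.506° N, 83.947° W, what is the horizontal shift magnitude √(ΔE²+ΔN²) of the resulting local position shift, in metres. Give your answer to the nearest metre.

203 m

The local east axis at (φ, λ) is (−sin λ, cos λ, 0), so ΔE = −sin(-83.947°)·(-166) + cos(-83.947°)·104 = -154.11 m.
The local north axis is (−sin φ cos λ, −sin φ sin λ, cos φ), giving ΔN = 6.982 + 41.249 + 83.449 = 131.68 m.
Horizontal magnitude = √(ΔE² + ΔN²) = √((-154.11)² + 131.68²) = 202.70 m.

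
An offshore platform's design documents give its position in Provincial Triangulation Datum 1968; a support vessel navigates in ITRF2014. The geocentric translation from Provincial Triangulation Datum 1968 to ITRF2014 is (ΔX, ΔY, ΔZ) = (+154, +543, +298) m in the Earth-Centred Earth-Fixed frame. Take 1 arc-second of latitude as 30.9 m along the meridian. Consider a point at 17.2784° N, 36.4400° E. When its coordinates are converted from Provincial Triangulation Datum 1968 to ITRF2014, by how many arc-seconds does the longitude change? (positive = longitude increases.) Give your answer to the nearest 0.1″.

sin φ = 0.297015, cos φ = 0.954873, sin λ = 0.593981, cos λ = 0.804479.
East component: ΔE = −sin λ·ΔX + cos λ·ΔY = −(0.593981)(154) + (0.804479)(543) = 345.36 m.
1° of latitude spans 3600 × 30.90 = 111240 m; at latitude φ, 1° of longitude spans that × cos φ = 106220.1 m, so Δλ = 345.36 / 106220.1 × 3600 = 11.705″.

Δλ = 11.7″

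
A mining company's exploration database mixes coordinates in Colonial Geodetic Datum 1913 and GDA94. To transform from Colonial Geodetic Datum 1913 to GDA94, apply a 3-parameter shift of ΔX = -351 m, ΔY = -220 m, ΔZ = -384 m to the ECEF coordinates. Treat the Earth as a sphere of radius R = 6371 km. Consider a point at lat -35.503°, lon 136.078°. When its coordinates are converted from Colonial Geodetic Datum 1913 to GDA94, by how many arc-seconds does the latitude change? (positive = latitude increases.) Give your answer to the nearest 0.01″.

sin φ = -0.580746, cos φ = 0.814085, sin λ = 0.693678, cos λ = -0.720285.
North component: ΔN = −sin φ cos λ·ΔX − sin φ sin λ·ΔY + cos φ·ΔZ = −(-0.580746)(-0.720285)(-351) − (-0.580746)(0.693678)(-220) + (0.814085)(-384) = -254.41 m.
1° of latitude spans πR/180 = 111195 m, so Δφ = -254.41 / 111195 × 3600 = -8.237″.

Δφ = -8.24″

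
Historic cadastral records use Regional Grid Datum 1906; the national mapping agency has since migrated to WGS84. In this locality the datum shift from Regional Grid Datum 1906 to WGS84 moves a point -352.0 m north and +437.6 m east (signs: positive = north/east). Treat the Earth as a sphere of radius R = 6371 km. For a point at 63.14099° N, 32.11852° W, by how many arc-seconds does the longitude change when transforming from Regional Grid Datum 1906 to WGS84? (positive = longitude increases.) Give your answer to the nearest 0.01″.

Δλ = 31.36″

At latitude 63.14099°, cos φ = 0.451797.
One radian of longitude at latitude φ spans R cos φ, so Δλ = ΔE / (R cos φ) = 437.6 / (6371000 × 0.451797) = 1.5203e-04 rad = 31.358″.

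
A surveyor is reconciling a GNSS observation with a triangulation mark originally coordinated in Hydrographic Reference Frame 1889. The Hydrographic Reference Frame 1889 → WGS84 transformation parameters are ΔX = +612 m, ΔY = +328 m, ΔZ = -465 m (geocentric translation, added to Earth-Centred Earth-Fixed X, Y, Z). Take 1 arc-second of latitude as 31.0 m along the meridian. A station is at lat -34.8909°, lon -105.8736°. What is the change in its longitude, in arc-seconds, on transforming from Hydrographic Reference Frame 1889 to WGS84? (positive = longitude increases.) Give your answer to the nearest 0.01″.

Δλ = 19.62″

sin φ = -0.572016, cos φ = 0.820243, sin λ = -0.961867, cos λ = -0.273516.
East component: ΔE = −sin λ·ΔX + cos λ·ΔY = −(-0.961867)(612) + (-0.273516)(328) = 498.95 m.
1° of latitude spans 3600 × 31.00 = 111600 m; at latitude φ, 1° of longitude spans that × cos φ = 91539.1 m, so Δλ = 498.95 / 91539.1 × 3600 = 19.622″.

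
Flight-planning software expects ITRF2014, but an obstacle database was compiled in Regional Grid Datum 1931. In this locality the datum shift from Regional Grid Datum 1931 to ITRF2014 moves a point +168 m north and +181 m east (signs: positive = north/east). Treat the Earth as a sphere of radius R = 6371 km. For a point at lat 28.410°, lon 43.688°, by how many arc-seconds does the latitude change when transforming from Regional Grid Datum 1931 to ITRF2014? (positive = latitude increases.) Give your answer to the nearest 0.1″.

Δφ = 5.4″

On a sphere of radius R, 1 rad of latitude = R, so Δφ = ΔN / R = 168.0 / 6371000 = 2.6369e-05 rad = 5.439″.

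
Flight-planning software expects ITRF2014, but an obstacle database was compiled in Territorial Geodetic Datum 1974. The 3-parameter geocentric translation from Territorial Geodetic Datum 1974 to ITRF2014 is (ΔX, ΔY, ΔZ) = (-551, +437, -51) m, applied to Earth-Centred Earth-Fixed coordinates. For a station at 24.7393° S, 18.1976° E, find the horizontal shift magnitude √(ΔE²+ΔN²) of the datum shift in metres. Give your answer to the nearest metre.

At φ = -24.7393°, λ = 18.1976°: sin φ = -0.418490, cos φ = 0.908221, sin λ = 0.312295, cos λ = 0.949985.
ΔE = −sin λ·ΔX + cos λ·ΔY = −(0.312295)·(-551) + (0.949985)·(437) = 587.22 m.
ΔN = −sin φ cos λ·ΔX − sin φ sin λ·ΔY + cos φ·ΔZ = −(-0.418490)(0.949985)(-551) − (-0.418490)(0.312295)(437) + (0.908221)(-51) = -208.26 m.
Horizontal magnitude = √(ΔE² + ΔN²) = √(587.22² + (-208.26)²) = 623.06 m.

623 m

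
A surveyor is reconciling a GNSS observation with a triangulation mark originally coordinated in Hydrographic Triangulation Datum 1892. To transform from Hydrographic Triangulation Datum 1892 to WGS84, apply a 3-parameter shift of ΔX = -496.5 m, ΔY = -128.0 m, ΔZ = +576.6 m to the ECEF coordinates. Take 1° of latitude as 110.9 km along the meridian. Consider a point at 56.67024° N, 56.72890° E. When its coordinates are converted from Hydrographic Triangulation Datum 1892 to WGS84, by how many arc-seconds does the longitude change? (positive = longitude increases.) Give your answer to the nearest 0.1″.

sin φ = 0.835522, cos φ = 0.549457, sin λ = 0.836084, cos λ = 0.548601.
East component: ΔE = −sin λ·ΔX + cos λ·ΔY = −(0.836084)(-496.5) + (0.548601)(-128.0) = 344.89 m.
1° of latitude spans 110900 m; at latitude φ, 1° of longitude spans that × cos φ = 60934.8 m, so Δλ = 344.89 / 60934.8 × 3600 = 20.376″.

Δλ = 20.4″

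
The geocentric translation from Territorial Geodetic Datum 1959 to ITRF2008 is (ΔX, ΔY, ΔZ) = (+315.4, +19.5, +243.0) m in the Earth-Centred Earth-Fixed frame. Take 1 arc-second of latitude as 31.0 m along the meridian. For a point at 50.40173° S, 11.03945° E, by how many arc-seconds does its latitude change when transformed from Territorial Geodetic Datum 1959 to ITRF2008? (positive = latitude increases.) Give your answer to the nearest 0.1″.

Δφ = 12.8″

sin φ = -0.770532, cos φ = 0.637401, sin λ = 0.191485, cos λ = 0.981496.
North component: ΔN = −sin φ cos λ·ΔX − sin φ sin λ·ΔY + cos φ·ΔZ = −(-0.770532)(0.981496)(315.4) − (-0.770532)(0.191485)(19.5) + (0.637401)(243.0) = 396.29 m.
1° of latitude spans 3600 × 31.00 = 111600 m, so Δφ = 396.29 / 111600 × 3600 = 12.784″.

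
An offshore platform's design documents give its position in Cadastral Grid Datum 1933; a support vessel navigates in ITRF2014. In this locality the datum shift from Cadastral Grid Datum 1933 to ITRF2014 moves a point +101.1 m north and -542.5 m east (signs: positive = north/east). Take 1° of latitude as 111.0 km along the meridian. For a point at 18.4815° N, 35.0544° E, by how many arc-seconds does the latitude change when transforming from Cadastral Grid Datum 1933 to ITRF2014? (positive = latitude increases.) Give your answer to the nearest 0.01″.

Δφ = 3.28″

1° of latitude = 111.0 km, so Δφ = 101.1 / 111000 = 0.0009108° = 3.279″.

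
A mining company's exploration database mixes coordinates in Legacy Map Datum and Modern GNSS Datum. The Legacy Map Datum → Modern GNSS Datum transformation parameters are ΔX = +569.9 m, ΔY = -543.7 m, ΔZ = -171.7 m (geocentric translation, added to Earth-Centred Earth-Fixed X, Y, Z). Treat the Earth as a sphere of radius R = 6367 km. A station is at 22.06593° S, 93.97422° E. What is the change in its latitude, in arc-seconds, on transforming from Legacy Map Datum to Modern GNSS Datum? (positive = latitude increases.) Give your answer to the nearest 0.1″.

sin φ = -0.375673, cos φ = 0.926752, sin λ = 0.997595, cos λ = -0.069308.
North component: ΔN = −sin φ cos λ·ΔX − sin φ sin λ·ΔY + cos φ·ΔZ = −(-0.375673)(-0.069308)(569.9) − (-0.375673)(0.997595)(-543.7) + (0.926752)(-171.7) = -377.72 m.
1° of latitude spans πR/180 = 111125 m, so Δφ = -377.72 / 111125 × 3600 = -12.237″.

Δφ = -12.2″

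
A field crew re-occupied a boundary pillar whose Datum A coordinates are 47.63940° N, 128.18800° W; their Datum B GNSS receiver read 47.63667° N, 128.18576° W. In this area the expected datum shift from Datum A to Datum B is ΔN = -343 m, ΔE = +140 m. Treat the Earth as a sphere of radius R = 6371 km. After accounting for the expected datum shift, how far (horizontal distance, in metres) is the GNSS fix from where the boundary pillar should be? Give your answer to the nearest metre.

Observed coordinate differences: Δφ = -0.00273°, Δλ = +0.00224°.
Converting to metres (1° lat = 111195 m, cos φ = 0.673794): observed ΔN = -303.6 m, observed ΔE = 167.8 m.
Subtracting the expected shift leaves a residual of -303.6 − (-343) = 39.4 m north and 167.8 − (140) = 27.8 m east.
Residual distance = √(39.4² + 27.8²) = 48.3 m.

48 m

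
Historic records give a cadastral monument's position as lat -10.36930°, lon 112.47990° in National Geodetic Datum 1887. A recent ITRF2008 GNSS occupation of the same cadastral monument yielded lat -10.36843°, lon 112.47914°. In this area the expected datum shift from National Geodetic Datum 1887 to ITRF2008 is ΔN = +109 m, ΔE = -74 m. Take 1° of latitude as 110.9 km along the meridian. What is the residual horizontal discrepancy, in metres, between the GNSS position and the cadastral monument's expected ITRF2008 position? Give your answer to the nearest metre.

Observed coordinate differences: Δφ = +0.00087°, Δλ = -0.00076°.
Converting to metres (1° lat = 110900 m, cos φ = 0.983668): observed ΔN = 96.5 m, observed ΔE = -82.9 m.
Subtracting the expected shift leaves a residual of 96.5 − (109) = -12.5 m north and -82.9 − (-74) = -8.9 m east.
Residual distance = √((-12.5)² + (-8.9)²) = 15.4 m.

15 m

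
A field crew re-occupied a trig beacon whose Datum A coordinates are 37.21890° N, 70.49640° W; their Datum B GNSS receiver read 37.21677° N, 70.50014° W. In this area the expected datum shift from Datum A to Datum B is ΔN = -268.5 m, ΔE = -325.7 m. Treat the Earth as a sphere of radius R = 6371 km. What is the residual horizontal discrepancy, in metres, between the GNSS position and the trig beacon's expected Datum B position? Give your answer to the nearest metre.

Observed coordinate differences: Δφ = -0.00213°, Δλ = -0.00374°.
Converting to metres (1° lat = 111195 m, cos φ = 0.796330): observed ΔN = -236.8 m, observed ΔE = -331.2 m.
Subtracting the expected shift leaves a residual of -236.8 − (-268.5) = 31.7 m north and -331.2 − (-325.7) = -5.5 m east.
Residual distance = √(31.7² + (-5.5)²) = 32.1 m.

32 m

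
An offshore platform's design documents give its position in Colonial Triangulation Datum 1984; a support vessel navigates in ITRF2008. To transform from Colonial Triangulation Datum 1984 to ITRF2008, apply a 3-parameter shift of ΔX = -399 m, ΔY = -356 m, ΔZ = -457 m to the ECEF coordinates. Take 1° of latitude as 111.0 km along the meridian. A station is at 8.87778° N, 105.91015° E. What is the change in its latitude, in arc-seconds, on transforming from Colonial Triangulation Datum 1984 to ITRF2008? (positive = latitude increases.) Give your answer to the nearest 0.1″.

sin φ = 0.154327, cos φ = 0.988020, sin λ = 0.961693, cos λ = -0.274130.
North component: ΔN = −sin φ cos λ·ΔX − sin φ sin λ·ΔY + cos φ·ΔZ = −(0.154327)(-0.274130)(-399) − (0.154327)(0.961693)(-356) + (0.988020)(-457) = -415.57 m.
1° of latitude spans 111000 m, so Δφ = -415.57 / 111000 × 3600 = -13.478″.

Δφ = -13.5″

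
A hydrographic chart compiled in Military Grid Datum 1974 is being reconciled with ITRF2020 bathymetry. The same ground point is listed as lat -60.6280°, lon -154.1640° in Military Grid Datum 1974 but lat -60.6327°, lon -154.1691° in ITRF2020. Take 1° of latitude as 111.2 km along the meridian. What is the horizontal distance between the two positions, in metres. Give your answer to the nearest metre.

Δφ = -60.6327° − -60.6280° = -0.0047°; Δλ = -154.1691° − -154.1640° = -0.0051°.
ΔN = Δφ × 111200 = -522.6 m; ΔE = Δλ × 111200 × cos(-60.6280°) = -0.0051 × 111200 × 0.490478 = -278.2 m.
Distance = √(ΔE² + ΔN²) = √((-278.2)² + (-522.6)²) = 592.1 m.

592 m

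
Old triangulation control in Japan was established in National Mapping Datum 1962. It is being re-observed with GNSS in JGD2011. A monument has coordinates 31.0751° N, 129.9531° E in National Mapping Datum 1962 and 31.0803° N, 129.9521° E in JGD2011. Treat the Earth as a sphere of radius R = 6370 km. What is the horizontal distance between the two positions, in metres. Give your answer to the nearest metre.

Δφ = 31.0803° − 31.0751° = +0.0052°; Δλ = 129.9521° − 129.9531° = -0.0010°.
1° along a meridian = πR/180 = 111177 m.
ΔN = Δφ × 111177 = 578.1 m; ΔE = Δλ × 111177 × cos(31.0751°) = -0.0010 × 111177 × 0.856491 = -95.2 m.
Distance = √(ΔE² + ΔN²) = √((-95.2)² + 578.1²) = 585.9 m.

586 m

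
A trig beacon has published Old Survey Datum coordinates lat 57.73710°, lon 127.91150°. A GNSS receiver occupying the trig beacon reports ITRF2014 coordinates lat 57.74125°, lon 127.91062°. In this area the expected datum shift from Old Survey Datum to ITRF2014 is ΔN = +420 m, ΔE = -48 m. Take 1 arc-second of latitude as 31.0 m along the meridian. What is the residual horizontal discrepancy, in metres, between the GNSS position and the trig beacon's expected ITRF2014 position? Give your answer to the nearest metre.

43 m

Observed coordinate differences: Δφ = +0.00415°, Δλ = -0.00088°.
Converting to metres (1° lat = 111600 m, cos φ = 0.533805): observed ΔN = 463.1 m, observed ΔE = -52.4 m.
Subtracting the expected shift leaves a residual of 463.1 − (420) = 43.1 m north and -52.4 − (-48) = -4.4 m east.
Residual distance = √(43.1² + (-4.4)²) = 43.4 m.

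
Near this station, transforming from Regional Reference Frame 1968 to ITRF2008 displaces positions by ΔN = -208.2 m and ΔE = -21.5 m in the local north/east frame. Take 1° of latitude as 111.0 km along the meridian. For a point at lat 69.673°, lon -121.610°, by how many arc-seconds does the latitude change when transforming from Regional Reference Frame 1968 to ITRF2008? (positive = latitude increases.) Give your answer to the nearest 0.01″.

1° of latitude = 111.0 km, so Δφ = -208.2 / 111000 = -0.0018757° = -6.752″.

Δφ = -6.75″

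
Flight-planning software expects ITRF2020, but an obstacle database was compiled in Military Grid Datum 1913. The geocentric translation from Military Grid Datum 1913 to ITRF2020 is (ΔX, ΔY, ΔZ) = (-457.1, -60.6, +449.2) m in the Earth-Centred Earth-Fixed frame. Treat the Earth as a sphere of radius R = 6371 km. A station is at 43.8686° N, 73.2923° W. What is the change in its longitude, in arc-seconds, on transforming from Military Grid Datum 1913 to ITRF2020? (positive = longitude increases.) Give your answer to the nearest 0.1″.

sin φ = 0.693007, cos φ = 0.720931, sin λ = -0.957784, cos λ = 0.287489.
East component: ΔE = −sin λ·ΔX + cos λ·ΔY = −(-0.957784)(-457.1) + (0.287489)(-60.6) = -455.22 m.
1° of latitude spans πR/180 = 111195 m; at latitude φ, 1° of longitude spans that × cos φ = 80163.9 m, so Δλ = -455.22 / 80163.9 × 3600 = -20.443″.

Δλ = -20.4″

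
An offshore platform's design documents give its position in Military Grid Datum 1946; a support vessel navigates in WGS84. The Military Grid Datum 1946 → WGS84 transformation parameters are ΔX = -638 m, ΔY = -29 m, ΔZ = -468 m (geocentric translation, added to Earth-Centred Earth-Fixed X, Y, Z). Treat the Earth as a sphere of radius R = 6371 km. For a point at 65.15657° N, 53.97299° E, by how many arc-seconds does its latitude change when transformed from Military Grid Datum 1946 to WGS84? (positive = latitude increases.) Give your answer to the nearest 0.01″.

Δφ = 5.35″

sin φ = 0.907459, cos φ = 0.420140, sin λ = 0.808740, cos λ = 0.588167.
North component: ΔN = −sin φ cos λ·ΔX − sin φ sin λ·ΔY + cos φ·ΔZ = −(0.907459)(0.588167)(-638) − (0.907459)(0.808740)(-29) + (0.420140)(-468) = 165.18 m.
1° of latitude spans πR/180 = 111195 m, so Δφ = 165.18 / 111195 × 3600 = 5.348″.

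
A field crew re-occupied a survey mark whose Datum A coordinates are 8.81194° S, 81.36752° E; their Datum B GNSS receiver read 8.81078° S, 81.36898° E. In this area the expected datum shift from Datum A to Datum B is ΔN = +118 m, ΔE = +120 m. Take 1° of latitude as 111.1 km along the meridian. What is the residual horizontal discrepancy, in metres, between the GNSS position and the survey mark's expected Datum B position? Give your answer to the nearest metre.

Observed coordinate differences: Δφ = +0.00116°, Δλ = +0.00146°.
Converting to metres (1° lat = 111100 m, cos φ = 0.988196): observed ΔN = 128.9 m, observed ΔE = 160.3 m.
Subtracting the expected shift leaves a residual of 128.9 − (118) = 10.9 m north and 160.3 − (120) = 40.3 m east.
Residual distance = √(10.9² + 40.3²) = 41.7 m.

42 m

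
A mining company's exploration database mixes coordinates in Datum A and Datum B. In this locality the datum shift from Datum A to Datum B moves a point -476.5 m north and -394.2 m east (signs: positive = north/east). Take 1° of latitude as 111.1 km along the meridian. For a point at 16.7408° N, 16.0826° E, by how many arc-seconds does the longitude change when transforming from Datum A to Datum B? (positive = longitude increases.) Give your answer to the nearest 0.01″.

At latitude 16.7408°, cos φ = 0.957618.
1° of longitude at this latitude = 111.1 × cos φ = 106.39 km, so Δλ = -394.2 / 106391.3 = -0.0037052° = -13.339″.

Δλ = -13.34″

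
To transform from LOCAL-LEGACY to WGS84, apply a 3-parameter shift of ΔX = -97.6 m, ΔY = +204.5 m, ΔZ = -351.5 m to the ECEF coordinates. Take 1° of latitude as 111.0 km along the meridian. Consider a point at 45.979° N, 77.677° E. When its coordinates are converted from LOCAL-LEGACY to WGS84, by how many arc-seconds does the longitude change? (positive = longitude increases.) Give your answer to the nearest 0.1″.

Δλ = 6.5″

sin φ = 0.719085, cos φ = 0.694922, sin λ = 0.976960, cos λ = 0.213423.
East component: ΔE = −sin λ·ΔX + cos λ·ΔY = −(0.976960)(-97.6) + (0.213423)(204.5) = 139.00 m.
1° of latitude spans 111000 m; at latitude φ, 1° of longitude spans that × cos φ = 77136.3 m, so Δλ = 139.00 / 77136.3 × 3600 = 6.487″.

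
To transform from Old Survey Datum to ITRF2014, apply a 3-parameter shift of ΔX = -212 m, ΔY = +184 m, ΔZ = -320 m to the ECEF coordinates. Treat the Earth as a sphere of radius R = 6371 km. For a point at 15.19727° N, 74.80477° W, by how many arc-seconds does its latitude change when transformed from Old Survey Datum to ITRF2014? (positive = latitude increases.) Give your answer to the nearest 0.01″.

sin φ = 0.262143, cos φ = 0.965029, sin λ = -0.965038, cos λ = 0.262109.
North component: ΔN = −sin φ cos λ·ΔX − sin φ sin λ·ΔY + cos φ·ΔZ = −(0.262143)(0.262109)(-212) − (0.262143)(-0.965038)(184) + (0.965029)(-320) = -247.69 m.
1° of latitude spans πR/180 = 111195 m, so Δφ = -247.69 / 111195 × 3600 = -8.019″.

Δφ = -8.02″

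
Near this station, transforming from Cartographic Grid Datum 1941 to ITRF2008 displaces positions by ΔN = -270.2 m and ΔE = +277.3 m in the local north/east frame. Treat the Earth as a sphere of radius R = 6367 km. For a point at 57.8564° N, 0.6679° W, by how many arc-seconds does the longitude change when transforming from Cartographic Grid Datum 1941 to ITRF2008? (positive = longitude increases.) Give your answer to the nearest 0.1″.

Δλ = 16.9″

At latitude 57.8564°, cos φ = 0.532043.
One radian of longitude at latitude φ spans R cos φ, so Δλ = ΔE / (R cos φ) = 277.3 / (6367000 × 0.532043) = 8.1859e-05 rad = 16.885″.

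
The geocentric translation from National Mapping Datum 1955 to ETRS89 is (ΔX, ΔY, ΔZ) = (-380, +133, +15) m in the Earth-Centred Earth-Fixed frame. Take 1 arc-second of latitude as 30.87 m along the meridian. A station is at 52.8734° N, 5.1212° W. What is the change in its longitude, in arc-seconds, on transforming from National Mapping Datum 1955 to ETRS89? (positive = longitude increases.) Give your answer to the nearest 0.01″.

Δλ = 5.29″

sin φ = 0.797304, cos φ = 0.603578, sin λ = -0.089263, cos λ = 0.996008.
East component: ΔE = −sin λ·ΔX + cos λ·ΔY = −(-0.089263)(-380) + (0.996008)(133) = 98.55 m.
1° of latitude spans 3600 × 30.87 = 111132 m; at latitude φ, 1° of longitude spans that × cos φ = 67076.9 m, so Δλ = 98.55 / 67076.9 × 3600 = 5.289″.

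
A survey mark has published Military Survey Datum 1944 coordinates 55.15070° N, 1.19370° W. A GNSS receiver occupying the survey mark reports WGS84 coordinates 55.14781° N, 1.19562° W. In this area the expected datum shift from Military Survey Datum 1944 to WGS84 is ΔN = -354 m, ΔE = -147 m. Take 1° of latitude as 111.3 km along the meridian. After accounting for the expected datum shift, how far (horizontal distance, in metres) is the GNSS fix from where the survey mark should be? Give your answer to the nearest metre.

41 m

Observed coordinate differences: Δφ = -0.00289°, Δλ = -0.00192°.
Converting to metres (1° lat = 111300 m, cos φ = 0.571420): observed ΔN = -321.7 m, observed ΔE = -122.1 m.
Subtracting the expected shift leaves a residual of -321.7 − (-354) = 32.3 m north and -122.1 − (-147) = 24.9 m east.
Residual distance = √(32.3² + 24.9²) = 40.8 m.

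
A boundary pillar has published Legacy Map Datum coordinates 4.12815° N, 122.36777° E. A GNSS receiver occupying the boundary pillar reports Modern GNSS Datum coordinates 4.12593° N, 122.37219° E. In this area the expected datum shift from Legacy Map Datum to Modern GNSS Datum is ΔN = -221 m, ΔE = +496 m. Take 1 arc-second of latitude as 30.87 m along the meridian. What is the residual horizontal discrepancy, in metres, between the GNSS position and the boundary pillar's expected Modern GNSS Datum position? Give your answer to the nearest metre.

Observed coordinate differences: Δφ = -0.00222°, Δλ = +0.00442°.
Converting to metres (1° lat = 111132 m, cos φ = 0.997406): observed ΔN = -246.7 m, observed ΔE = 489.9 m.
Subtracting the expected shift leaves a residual of -246.7 − (-221) = -25.7 m north and 489.9 − (496) = -6.1 m east.
Residual distance = √((-25.7)² + (-6.1)²) = 26.4 m.

26 m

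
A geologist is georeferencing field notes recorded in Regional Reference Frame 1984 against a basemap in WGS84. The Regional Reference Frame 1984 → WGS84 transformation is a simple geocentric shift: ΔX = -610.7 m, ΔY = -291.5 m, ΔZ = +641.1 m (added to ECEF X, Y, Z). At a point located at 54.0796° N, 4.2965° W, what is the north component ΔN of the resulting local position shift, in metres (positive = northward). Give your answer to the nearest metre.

ΔN = 852 m

The local north axis is (−sin φ cos λ, −sin φ sin λ, cos φ), giving ΔN = 493.175 − 17.686 + 376.108 = 851.60 m.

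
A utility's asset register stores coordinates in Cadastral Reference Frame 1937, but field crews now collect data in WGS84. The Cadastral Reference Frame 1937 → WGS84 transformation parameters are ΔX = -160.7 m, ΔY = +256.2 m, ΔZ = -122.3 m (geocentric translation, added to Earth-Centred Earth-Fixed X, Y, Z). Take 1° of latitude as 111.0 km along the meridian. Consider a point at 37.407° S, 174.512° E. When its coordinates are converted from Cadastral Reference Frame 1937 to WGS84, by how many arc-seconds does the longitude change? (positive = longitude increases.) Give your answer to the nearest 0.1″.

Δλ = -9.8″

sin φ = -0.607473, cos φ = 0.794340, sin λ = 0.095637, cos λ = -0.995416.
East component: ΔE = −sin λ·ΔX + cos λ·ΔY = −(0.095637)(-160.7) + (-0.995416)(256.2) = -239.66 m.
1° of latitude spans 111000 m; at latitude φ, 1° of longitude spans that × cos φ = 88171.8 m, so Δλ = -239.66 / 88171.8 × 3600 = -9.785″.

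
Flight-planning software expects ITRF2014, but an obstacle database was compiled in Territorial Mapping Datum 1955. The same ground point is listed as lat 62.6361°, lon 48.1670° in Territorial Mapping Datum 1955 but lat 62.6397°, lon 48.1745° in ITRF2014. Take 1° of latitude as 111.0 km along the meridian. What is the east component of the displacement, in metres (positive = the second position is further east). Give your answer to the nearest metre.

ΔE = 383 m

Δφ = 62.6397° − 62.6361° = +0.0036°; Δλ = 48.1745° − 48.1670° = +0.0075°.
ΔN = Δφ × 111000 = 399.6 m; ΔE = Δλ × 111000 × cos(62.6361°) = +0.0075 × 111000 × 0.459640 = 382.7 m.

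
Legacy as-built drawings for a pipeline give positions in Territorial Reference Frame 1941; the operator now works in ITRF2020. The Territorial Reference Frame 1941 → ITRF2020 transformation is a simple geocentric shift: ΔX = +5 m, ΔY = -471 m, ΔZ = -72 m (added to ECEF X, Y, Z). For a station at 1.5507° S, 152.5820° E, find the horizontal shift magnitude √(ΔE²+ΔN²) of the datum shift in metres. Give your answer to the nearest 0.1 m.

At φ = -1.5507°, λ = 152.5820°: sin φ = -0.027062, cos φ = 0.999634, sin λ = 0.460479, cos λ = -0.887671.
ΔE = −sin λ·ΔX + cos λ·ΔY = −(0.460479)·(5) + (-0.887671)·(-471) = 415.79 m.
ΔN = −sin φ cos λ·ΔX − sin φ sin λ·ΔY + cos φ·ΔZ = −(-0.027062)(-0.887671)(5) − (-0.027062)(0.460479)(-471) + (0.999634)(-72) = -77.96 m.
Horizontal magnitude = √(ΔE² + ΔN²) = √(415.79² + (-77.96)²) = 423.04 m.

423.0 m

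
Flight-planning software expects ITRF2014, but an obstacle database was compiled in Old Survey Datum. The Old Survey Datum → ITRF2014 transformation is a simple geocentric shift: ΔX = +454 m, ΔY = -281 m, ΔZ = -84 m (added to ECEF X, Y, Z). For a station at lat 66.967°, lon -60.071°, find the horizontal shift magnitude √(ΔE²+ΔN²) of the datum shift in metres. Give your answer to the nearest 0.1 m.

At φ = 66.967°, λ = -60.071°: sin φ = 0.920280, cos φ = 0.391261, sin λ = -0.866644, cos λ = 0.498926.
ΔE = −sin λ·ΔX + cos λ·ΔY = −(-0.866644)·(454) + (0.498926)·(-281) = 253.26 m.
ΔN = −sin φ cos λ·ΔX − sin φ sin λ·ΔY + cos φ·ΔZ = −(0.920280)(0.498926)(454) − (0.920280)(-0.866644)(-281) + (0.391261)(-84) = -465.43 m.
Horizontal magnitude = √(ΔE² + ΔN²) = √(253.26² + (-465.43)²) = 529.88 m.

529.9 m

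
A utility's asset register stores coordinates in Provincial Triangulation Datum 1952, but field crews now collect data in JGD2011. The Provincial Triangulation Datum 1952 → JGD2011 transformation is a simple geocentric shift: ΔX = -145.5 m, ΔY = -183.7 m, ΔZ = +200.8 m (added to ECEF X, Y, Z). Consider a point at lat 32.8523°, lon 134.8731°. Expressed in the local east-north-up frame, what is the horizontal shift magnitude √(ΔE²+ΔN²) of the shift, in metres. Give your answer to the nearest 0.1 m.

The local east axis at (φ, λ) is (−sin λ, cos λ, 0), so ΔE = −sin(134.8731°)·(-145.5) + cos(134.8731°)·(-183.7) = 232.72 m.
The local north axis is (−sin φ cos λ, −sin φ sin λ, cos φ), giving ΔN = -55.688 + 70.621 + 168.686 = 183.62 m.
Horizontal magnitude = √(ΔE² + ΔN²) = √(232.72² + 183.62²) = 296.44 m.

296.4 m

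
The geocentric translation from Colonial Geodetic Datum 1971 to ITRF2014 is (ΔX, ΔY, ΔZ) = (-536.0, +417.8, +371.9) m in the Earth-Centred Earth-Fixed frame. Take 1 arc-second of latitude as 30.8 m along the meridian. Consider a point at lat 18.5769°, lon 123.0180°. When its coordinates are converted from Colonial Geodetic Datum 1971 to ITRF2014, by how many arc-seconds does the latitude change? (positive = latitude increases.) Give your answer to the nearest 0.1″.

sin φ = 0.318577, cos φ = 0.947897, sin λ = 0.838499, cos λ = -0.544902.
North component: ΔN = −sin φ cos λ·ΔX − sin φ sin λ·ΔY + cos φ·ΔZ = −(0.318577)(-0.544902)(-536.0) − (0.318577)(0.838499)(417.8) + (0.947897)(371.9) = 147.87 m.
1° of latitude spans 3600 × 30.80 = 110880 m, so Δφ = 147.87 / 110880 × 3600 = 4.801″.

Δφ = 4.8″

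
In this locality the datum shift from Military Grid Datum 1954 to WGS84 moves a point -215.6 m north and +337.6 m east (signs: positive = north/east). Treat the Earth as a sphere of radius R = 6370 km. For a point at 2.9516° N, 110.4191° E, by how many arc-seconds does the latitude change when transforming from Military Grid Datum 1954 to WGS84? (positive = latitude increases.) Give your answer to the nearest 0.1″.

On a sphere of radius R, 1 rad of latitude = R, so Δφ = ΔN / R = -215.6 / 6370000 = -3.3846e-05 rad = -6.981″.

Δφ = -7.0″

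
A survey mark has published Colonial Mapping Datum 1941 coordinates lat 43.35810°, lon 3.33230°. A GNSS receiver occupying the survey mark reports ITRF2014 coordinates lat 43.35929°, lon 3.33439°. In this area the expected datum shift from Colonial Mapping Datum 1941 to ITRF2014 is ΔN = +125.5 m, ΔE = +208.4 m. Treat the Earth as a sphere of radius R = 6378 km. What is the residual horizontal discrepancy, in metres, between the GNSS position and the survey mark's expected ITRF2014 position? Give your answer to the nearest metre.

40 m

Observed coordinate differences: Δφ = +0.00119°, Δλ = +0.00209°.
Converting to metres (1° lat = 111317 m, cos φ = 0.727077): observed ΔN = 132.5 m, observed ΔE = 169.2 m.
Subtracting the expected shift leaves a residual of 132.5 − (125.5) = 7.0 m north and 169.2 − (208.4) = -39.2 m east.
Residual distance = √(7.0² + (-39.2)²) = 39.9 m.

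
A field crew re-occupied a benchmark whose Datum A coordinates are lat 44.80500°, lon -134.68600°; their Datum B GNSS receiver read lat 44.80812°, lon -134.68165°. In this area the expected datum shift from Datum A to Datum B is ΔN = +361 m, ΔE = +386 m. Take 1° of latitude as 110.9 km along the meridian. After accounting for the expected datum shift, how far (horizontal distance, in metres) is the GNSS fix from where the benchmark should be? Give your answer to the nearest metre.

46 m

Observed coordinate differences: Δφ = +0.00312°, Δλ = +0.00435°.
Converting to metres (1° lat = 110900 m, cos φ = 0.709509): observed ΔN = 346.0 m, observed ΔE = 342.3 m.
Subtracting the expected shift leaves a residual of 346.0 − (361) = -15.0 m north and 342.3 − (386) = -43.7 m east.
Residual distance = √((-15.0)² + (-43.7)²) = 46.2 m.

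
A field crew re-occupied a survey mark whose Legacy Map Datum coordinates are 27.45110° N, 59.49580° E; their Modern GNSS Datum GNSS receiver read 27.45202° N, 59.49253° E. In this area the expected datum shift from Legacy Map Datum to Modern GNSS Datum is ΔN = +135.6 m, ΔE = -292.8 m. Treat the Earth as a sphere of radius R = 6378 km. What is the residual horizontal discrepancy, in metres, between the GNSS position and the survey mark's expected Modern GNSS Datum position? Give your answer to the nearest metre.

Observed coordinate differences: Δφ = +0.00092°, Δλ = -0.00327°.
Converting to metres (1° lat = 111317 m, cos φ = 0.887405): observed ΔN = 102.4 m, observed ΔE = -323.0 m.
Subtracting the expected shift leaves a residual of 102.4 − (135.6) = -33.2 m north and -323.0 − (-292.8) = -30.2 m east.
Residual distance = √((-33.2)² + (-30.2)²) = 44.9 m.

45 m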